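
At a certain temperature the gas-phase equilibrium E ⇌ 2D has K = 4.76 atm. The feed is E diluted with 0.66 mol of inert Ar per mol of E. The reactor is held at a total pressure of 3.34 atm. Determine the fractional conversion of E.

Take 1 mol E as basis and let X be its fractional conversion, so ξ = X.
At extent ξ: n_E = 1 − X; n_D = 2X; n_I = 0.66 (inert).
n_T = Σnᵢ = 1.66 + X.
y_i = n_i/n_T, p_i = y_i·P. K = p_D^2 / (p_E).
This yields a degree-2 equation in X; solving on (0,1), X = 0.579.

X = 0.579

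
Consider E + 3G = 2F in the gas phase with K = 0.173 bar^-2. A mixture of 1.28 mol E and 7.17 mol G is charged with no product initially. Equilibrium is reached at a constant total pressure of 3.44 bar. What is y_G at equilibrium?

Let X = conversion of E (basis 1.28 mol E); extent of reaction ξ = 1.28X.
Moles: n_E = 1.28 − 1.28X; n_G = 7.17 − 3.84X; n_F = 2.56X.
Total moles n_T = 8.45 − 2.56X.
With p_i = (n_i/n_T)P, K = p_F^2 / (p_E p_G^3).
Substituting and setting equal to 0.173 bar^-2 gives a polynomial in X; the root in (0,1) is X = 0.609.
Then n_G = 4.83, n_T = 6.89, so y_G = 0.701.

y_G = 0.701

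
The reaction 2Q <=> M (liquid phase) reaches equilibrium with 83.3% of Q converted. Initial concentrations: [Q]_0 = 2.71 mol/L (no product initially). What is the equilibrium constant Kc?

Let X = conversion of Q.
Concentrations: [Q] = 2.71 − 2.71X; [M] = 1.35X.
At X = 0.833: [Q] = 0.453, [M] = 1.13.
Kc = [M] / ([Q]^2) = 5.51 L/mol.

Kc = 5.51 L/mol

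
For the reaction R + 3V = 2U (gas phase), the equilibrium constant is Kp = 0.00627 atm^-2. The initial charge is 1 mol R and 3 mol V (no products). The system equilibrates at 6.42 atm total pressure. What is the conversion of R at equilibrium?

Let X = conversion of R (basis 1 mol R); extent of reaction ξ = X.
Mole table: n_R = 1 − X; n_V = 3 − 3X; n_U = 2X.
Total moles n_T = 4 − 2X.
With p_i = (n_i/n_T)P, Kp = p_U^2 / (p_R p_V^3).
Substituting and setting equal to 0.00627 atm^-2 gives a polynomial in X; the root in (0,1) is X = 0.224.

X = 0.224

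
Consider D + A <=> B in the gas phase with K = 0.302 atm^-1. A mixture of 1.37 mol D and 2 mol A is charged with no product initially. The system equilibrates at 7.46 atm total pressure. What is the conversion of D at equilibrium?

Let X = conversion of D (basis 1.37 mol D); extent of reaction ξ = 1.37X.
Species balance: n_D = 1.37 − 1.37X; n_A = 2 − 1.37X; n_B = 1.37X.
n_T = Σnᵢ = 3.37 − 1.37X.
y_i = n_i/n_T, p_i = y_i·P. K = p_B / (p_D p_A).
This yields a degree-2 equation in X; solving on (0,1), X = 0.522.

X = 0.522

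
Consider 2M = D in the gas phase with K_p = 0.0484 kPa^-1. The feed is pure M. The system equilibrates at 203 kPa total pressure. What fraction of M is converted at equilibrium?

Basis: 1 mol M initially; let X = conversion of M. Extent ξ = 0.5X.
Moles: n_M = 1 − X; n_D = 0.5X.
Summing: n_T = 1 − 0.5X.
y_i = n_i/n_T, p_i = y_i·P. K_p = p_D / (p_M^2).
Setting this equal to 0.0484 kPa^-1 and taking the physical root (0 < X < 1) gives X = 0.842.

X = 0.842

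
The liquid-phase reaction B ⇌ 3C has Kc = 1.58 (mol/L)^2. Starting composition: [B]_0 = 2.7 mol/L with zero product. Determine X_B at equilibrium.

Let X = conversion of B; extent ξ = 2.7·X mol/L.
Concentrations: [B] = 2.7 − 2.7X; [C] = 8.1X.
Kc = [C]^3 / ([B]).
Setting equal to 1.58 and solving for X on (0,1) gives X = 0.187.

X = 0.187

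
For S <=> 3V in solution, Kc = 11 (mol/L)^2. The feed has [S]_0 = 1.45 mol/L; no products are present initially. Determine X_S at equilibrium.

X = 0.469

Let X = conversion of S; extent ξ = 1.45·X mol/L.
Concentrations: [S] = 1.45 − 1.45X; [V] = 4.35X.
Kc = [V]^3 / ([S]).
Solving Kc = 11 for X ∈ (0,1): X = 0.469.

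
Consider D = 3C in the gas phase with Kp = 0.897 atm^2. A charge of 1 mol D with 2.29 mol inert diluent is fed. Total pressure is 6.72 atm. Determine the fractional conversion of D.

Basis: 1 mol D initially; let X = conversion of D. Extent ξ = X.
At extent ξ: n_D = 1 − X; n_C = 3X; n_I = 2.29 (inert).
n_T = Σnᵢ = 3.29 + 2X.
Mole fractions y_i = n_i/n_T; Kp = p_C^3 / (p_D) with p_i = y_i·P.
Setting this equal to 0.897 atm^2 and taking the physical root (0 < X < 1) gives X = 0.200.

X = 0.200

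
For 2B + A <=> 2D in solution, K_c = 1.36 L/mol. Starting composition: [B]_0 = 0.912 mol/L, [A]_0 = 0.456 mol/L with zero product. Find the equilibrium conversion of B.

X = 0.382

Let X = conversion of B; extent ξ = 0.912X/2 mol/L.
Concentrations: [B] = 0.912 − 0.912X; [A] = 0.456 − 0.456X; [D] = 0.912X.
K_c = [D]^2 / ([B]^2 [A]).
Equating to 1.36 L/mol: the physical root is X = 0.382.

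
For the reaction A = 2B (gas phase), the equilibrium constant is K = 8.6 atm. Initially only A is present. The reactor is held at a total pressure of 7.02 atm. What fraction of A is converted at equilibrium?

Let X = conversion of A (basis 1 mol A); extent of reaction ξ = X.
Species balance: n_A = 1 − X; n_B = 2X.
Summing: n_T = 1 + X.
y_i = n_i/n_T, p_i = y_i·P. K = p_B^2 / (p_A).
Equating to 8.6 atm and solving on 0 < X < 1: X = 0.484.

X = 0.484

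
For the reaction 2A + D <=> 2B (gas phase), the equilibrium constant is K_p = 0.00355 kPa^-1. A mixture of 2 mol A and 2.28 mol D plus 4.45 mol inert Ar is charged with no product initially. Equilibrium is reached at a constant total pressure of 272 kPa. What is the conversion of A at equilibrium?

Basis: 2 mol A initially; let X = conversion of A. Extent ξ = X.
At extent ξ: n_A = 2 − 2X; n_D = 2.28 − X; n_B = 2X; n_I = 4.45 (inert).
n_T = Σnᵢ = 8.73 − X.
Mole fractions y_i = n_i/n_T; K_p = p_B^2 / (p_A^2 p_D) with p_i = y_i·P.
This yields a degree-3 equation in X; solving on (0,1), X = 0.322.

X = 0.322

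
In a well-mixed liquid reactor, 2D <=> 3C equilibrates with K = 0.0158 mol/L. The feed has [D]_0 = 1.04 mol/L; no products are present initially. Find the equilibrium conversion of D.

Let X = conversion of D; extent ξ = 1.04X/2 mol/L.
Concentrations: [D] = 1.04 − 1.04X; [C] = 1.56X.
K = [C]^3 / ([D]^2).
Solving K = 0.0158 for X ∈ (0,1): X = 0.148.

X = 0.148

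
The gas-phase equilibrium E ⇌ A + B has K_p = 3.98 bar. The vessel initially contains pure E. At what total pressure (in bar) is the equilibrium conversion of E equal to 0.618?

P = 6.44 bar

Let X = conversion of E (basis 1 mol E); extent of reaction ξ = X.
Species balance: n_E = 1 − X; n_A = X; n_B = X.
Total moles n_T = 1 + X.
K_p = p_A p_B / (p_E) with p_i = (n_i/n_T)·P.
At X = 0.618: the mole-fraction product g(X) = Π y_i^ν_i = 0.6179. Since K_p = g(X)·P^{1}, P = (K_p/g)^(1/1) = (3.98/0.6179)^(1/1) = 6.44 bar.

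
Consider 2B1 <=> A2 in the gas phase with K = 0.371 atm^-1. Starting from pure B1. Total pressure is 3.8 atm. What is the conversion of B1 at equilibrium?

Basis: 1 mol B1 initially; let X = conversion of B1. Extent ξ = 0.5X.
At extent ξ: n_B1 = 1 − X; n_A2 = 0.5X.
n_T = Σnᵢ = 1 − 0.5X.
y_i = n_i/n_T, p_i = y_i·P. K = p_A2 / (p_B1^2).
This yields a degree-2 equation in X; solving on (0,1), X = 0.612.

X = 0.612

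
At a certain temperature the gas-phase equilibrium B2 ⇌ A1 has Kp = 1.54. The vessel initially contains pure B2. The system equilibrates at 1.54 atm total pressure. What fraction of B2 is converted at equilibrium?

X = 0.606

Take 1 mol B2 as basis and let X be its fractional conversion, so ξ = X.
Moles: n_B2 = 1 − X; n_A1 = X.
Since Δν = 0, n_T = 1 throughout.
Mole fractions y_i = n_i/n_T; Kp = p_A1 / (p_B2) with p_i = y_i·P.
This yields a degree-1 equation in X; solving on (0,1), X = 0.606.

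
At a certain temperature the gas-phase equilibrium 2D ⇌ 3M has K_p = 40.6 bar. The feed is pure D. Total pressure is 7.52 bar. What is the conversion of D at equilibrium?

Let X = conversion of D (basis 1 mol D); extent of reaction ξ = 0.5X.
Mole table: n_D = 1 − X; n_M = 1.5X.
Total moles n_T = 1 + 0.5X.
Mole fractions y_i = n_i/n_T; K_p = p_M^3 / (p_D^2) with p_i = y_i·P.
Setting this equal to 40.6 bar and taking the physical root (0 < X < 1) gives X = 0.644.

X = 0.644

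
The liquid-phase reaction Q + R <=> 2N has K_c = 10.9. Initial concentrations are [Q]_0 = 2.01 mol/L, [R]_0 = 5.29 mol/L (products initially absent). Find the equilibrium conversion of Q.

Let X = conversion of Q; extent ξ = 2.01·X mol/L.
Concentrations: [Q] = 2.01 − 2.01X; [R] = 5.29 − 2.01X; [N] = 4.02X.
K_c = [N]^2 / ([Q] [R]).
Setting equal to 10.9 and solving for X on (0,1) gives X = 0.851.

X = 0.851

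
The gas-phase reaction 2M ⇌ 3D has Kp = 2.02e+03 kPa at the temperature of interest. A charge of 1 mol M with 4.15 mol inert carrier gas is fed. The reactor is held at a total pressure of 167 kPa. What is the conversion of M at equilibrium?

X = 0.831

Take 1 mol M as basis and let X be its fractional conversion, so ξ = 0.5X.
Moles: n_M = 1 − X; n_D = 1.5X; n_I = 4.15 (inert).
n_T = Σnᵢ = 5.15 + 0.5X.
y_i = n_i/n_T, p_i = y_i·P. Kp = p_D^3 / (p_M^2).
This yields a degree-3 equation in X; solving on (0,1), X = 0.831.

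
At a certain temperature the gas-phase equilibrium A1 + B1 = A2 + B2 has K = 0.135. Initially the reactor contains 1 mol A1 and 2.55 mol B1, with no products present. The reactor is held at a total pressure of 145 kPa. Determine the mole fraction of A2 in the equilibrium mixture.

y_A2 = 0.116

Let X = conversion of A1 (basis 1 mol A1); extent of reaction ξ = X.
At extent ξ: n_A1 = 1 − X; n_B1 = 2.55 − X; n_A2 = X; n_B2 = X.
Total moles n_T = 3.55 (Δν = 0, constant).
y_i = n_i/n_T, p_i = y_i·P. K = p_A2 p_B2 / (p_A1 p_B1).
Equating to 0.135 and solving on 0 < X < 1: X = 0.412.
Then n_A2 = 0.412, n_T = 3.55, so y_A2 = 0.116.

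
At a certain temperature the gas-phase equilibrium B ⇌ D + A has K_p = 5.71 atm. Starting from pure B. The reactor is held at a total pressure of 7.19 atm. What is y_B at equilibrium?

y_B = 0.201

Take 1 mol B as basis and let X be its fractional conversion, so ξ = X.
At extent ξ: n_B = 1 − X; n_D = X; n_A = X.
Summing: n_T = 1 + X.
With p_i = (n_i/n_T)P, K_p = p_D p_A / (p_B).
This yields a degree-2 equation in X; solving on (0,1), X = 0.665.
Then n_B = 0.335, n_T = 1.67, so y_B = 0.201.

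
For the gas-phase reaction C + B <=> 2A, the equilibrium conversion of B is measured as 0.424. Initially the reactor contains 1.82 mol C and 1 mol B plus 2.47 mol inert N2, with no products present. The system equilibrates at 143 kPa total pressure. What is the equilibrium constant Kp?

Kp = 0.894

Basis: 1 mol B initially; let X = conversion of B. Extent ξ = X.
At extent ξ: n_C = 1.82 − X; n_B = 1 − X; n_A = 2X; n_I = 2.47 (inert).
n_T stays at 5.29 (no change in mole number).
At X = 0.424: n_C = 1.4, n_B = 0.576, n_A = 0.848, n_T = 5.29.
p_i = (n_i/n_T)·P. Kp = p_A^2 / (p_C p_B) = 0.894.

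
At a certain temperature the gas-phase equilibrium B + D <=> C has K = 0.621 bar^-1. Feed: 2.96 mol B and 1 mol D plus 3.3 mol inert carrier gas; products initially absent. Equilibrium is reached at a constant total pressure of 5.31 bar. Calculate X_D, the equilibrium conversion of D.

Take 1 mol D as basis and let X be its fractional conversion, so ξ = X.
At extent ξ: n_B = 2.96 − X; n_D = 1 − X; n_C = X; n_I = 3.3 (inert).
Total moles n_T = 7.26 − X.
Mole fractions y_i = n_i/n_T; K = p_C / (p_B p_D) with p_i = y_i·P.
Setting this equal to 0.621 bar^-1 and taking the physical root (0 < X < 1) gives X = 0.543.

X = 0.543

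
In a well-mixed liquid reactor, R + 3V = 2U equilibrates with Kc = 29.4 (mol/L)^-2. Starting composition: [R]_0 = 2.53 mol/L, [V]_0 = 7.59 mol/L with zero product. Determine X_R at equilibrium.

X = 0.846

Let X = conversion of R; extent ξ = 2.53·X mol/L.
Concentrations: [R] = 2.53 − 2.53X; [V] = 7.59 − 7.59X; [U] = 5.06X.
Kc = [U]^2 / ([R] [V]^3).
Solving Kc = 29.4 for X ∈ (0,1): X = 0.846.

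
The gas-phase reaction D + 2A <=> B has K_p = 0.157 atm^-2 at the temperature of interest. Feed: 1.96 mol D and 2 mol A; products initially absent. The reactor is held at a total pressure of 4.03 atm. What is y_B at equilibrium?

Let X = conversion of A (basis 2 mol A); extent of reaction ξ = X.
Moles: n_D = 1.96 − X; n_A = 2 − 2X; n_B = X.
n_T = Σnᵢ = 3.96 − 2X.
Mole fractions y_i = n_i/n_T; K_p = p_B / (p_D p_A^2) with p_i = y_i·P.
Substituting and setting equal to 0.157 atm^-2 gives a polynomial in X; the root in (0,1) is X = 0.469.
Then n_B = 0.469, n_T = 3.02, so y_B = 0.155.

y_B = 0.155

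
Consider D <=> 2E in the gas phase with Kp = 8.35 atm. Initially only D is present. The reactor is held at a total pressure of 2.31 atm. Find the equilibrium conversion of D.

X = 0.689

Take 1 mol D as basis and let X be its fractional conversion, so ξ = X.
Species balance: n_D = 1 − X; n_E = 2X.
n_T = Σnᵢ = 1 + X.
Mole fractions y_i = n_i/n_T; Kp = p_E^2 / (p_D) with p_i = y_i·P.
Substituting and setting equal to 8.35 atm gives a polynomial in X; the root in (0,1) is X = 0.689.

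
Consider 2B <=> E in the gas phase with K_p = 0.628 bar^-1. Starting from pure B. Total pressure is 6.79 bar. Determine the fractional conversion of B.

Let X = conversion of B (basis 1 mol B); extent of reaction ξ = 0.5X.
Species balance: n_B = 1 − X; n_E = 0.5X.
Total moles n_T = 1 − 0.5X.
y_i = n_i/n_T, p_i = y_i·P. K_p = p_E / (p_B^2).
Setting this equal to 0.628 bar^-1 and taking the physical root (0 < X < 1) gives X = 0.765.

X = 0.765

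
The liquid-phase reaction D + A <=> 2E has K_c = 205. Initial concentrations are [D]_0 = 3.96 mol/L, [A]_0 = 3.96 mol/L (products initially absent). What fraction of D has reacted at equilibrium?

X = 0.877

Let X = conversion of D; extent ξ = 3.96·X mol/L.
Concentrations: [D] = 3.96 − 3.96X; [A] = 3.96 − 3.96X; [E] = 7.92X.
K_c = [E]^2 / ([D] [A]).
Solving K_c = 205 for X ∈ (0,1): X = 0.877.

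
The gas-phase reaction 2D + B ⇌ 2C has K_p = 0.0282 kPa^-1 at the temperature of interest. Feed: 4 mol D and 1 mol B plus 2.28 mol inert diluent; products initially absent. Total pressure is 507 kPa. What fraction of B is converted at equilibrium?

Let X = conversion of B (basis 1 mol B); extent of reaction ξ = X.
Species balance: n_D = 4 − 2X; n_B = 1 − X; n_C = 2X; n_I = 2.28 (inert).
Total moles n_T = 7.28 − X.
y_i = n_i/n_T, p_i = y_i·P. K_p = p_C^2 / (p_D^2 p_B).
Setting this equal to 0.0282 kPa^-1 and taking the physical root (0 < X < 1) gives X = 0.799.

X = 0.799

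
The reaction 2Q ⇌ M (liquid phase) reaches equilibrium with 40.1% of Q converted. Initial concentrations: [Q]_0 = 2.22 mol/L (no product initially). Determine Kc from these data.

Kc = 0.252 L/mol

Let X = conversion of Q.
Concentrations: [Q] = 2.22 − 2.22X; [M] = 1.11X.
At X = 0.401: [Q] = 1.33, [M] = 0.445.
Kc = [M] / ([Q]^2) = 0.252 L/mol.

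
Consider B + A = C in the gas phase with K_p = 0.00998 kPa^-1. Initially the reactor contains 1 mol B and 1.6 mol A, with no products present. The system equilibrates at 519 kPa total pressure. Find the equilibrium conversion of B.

Let X = conversion of B (basis 1 mol B); extent of reaction ξ = X.
Species balance: n_B = 1 − X; n_A = 1.6 − X; n_C = X.
n_T = Σnᵢ = 2.6 − X.
Mole fractions y_i = n_i/n_T; K_p = p_C / (p_B p_A) with p_i = y_i·P.
This yields a degree-2 equation in X; solving on (0,1), X = 0.709.

X = 0.709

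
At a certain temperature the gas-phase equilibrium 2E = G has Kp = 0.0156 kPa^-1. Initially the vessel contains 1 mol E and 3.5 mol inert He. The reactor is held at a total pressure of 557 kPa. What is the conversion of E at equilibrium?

Take 1 mol E as basis and let X be its fractional conversion, so ξ = 0.5X.
Mole table: n_E = 1 − X; n_G = 0.5X; n_I = 3.5 (inert).
Summing: n_T = 4.5 − 0.5X.
Mole fractions y_i = n_i/n_T; Kp = p_G / (p_E^2) with p_i = y_i·P.
Setting this equal to 0.0156 kPa^-1 and taking the physical root (0 < X < 1) gives X = 0.615.

X = 0.615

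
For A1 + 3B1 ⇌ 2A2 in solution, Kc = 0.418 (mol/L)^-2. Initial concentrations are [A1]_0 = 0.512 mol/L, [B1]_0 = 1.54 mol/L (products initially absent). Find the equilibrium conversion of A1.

X = 0.357

Let X = conversion of A1; extent ξ = 0.512·X mol/L.
Concentrations: [A1] = 0.512 − 0.512X; [B1] = 1.54 − 1.54X; [A2] = 1.02X.
Kc = [A2]^2 / ([A1] [B1]^3).
Setting equal to 0.418 and solving for X on (0,1) gives X = 0.357.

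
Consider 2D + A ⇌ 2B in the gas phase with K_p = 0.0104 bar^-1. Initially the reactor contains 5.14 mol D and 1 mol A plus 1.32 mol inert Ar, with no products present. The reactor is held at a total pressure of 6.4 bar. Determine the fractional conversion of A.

Take 1 mol A as basis and let X be its fractional conversion, so ξ = X.
Species balance: n_D = 5.14 − 2X; n_A = 1 − X; n_B = 2X; n_I = 1.32 (inert).
n_T = Σnᵢ = 7.46 − X.
Mole fractions y_i = n_i/n_T; K_p = p_B^2 / (p_D^2 p_A) with p_i = y_i·P.
This yields a degree-3 equation in X; solving on (0,1), X = 0.202.

X = 0.202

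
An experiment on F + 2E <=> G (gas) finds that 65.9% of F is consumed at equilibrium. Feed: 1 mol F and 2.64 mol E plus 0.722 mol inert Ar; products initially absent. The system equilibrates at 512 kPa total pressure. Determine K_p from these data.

K_p = 3.91e-05 kPa^-2

Basis: 1 mol F initially; let X = conversion of F. Extent ξ = X.
Species balance: n_F = 1 − X; n_E = 2.64 − 2X; n_G = X; n_I = 0.722 (inert).
Summing: n_T = 4.36 − 2X.
At X = 0.659: n_F = 0.341, n_E = 1.32, n_G = 0.659, n_T = 3.04.
p_i = (n_i/n_T)·P. K_p = p_G / (p_F p_E^2) = 3.91e-05 kPa^-2.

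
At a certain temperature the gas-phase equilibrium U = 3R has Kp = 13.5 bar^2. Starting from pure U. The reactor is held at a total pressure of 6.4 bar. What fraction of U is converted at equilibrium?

Let X = conversion of U (basis 1 mol U); extent of reaction ξ = X.
Species balance: n_U = 1 − X; n_R = 3X.
Summing: n_T = 1 + 2X.
With p_i = (n_i/n_T)P, Kp = p_R^3 / (p_U).
Substituting and setting equal to 13.5 bar^2 gives a polynomial in X; the root in (0,1) is X = 0.277.

X = 0.277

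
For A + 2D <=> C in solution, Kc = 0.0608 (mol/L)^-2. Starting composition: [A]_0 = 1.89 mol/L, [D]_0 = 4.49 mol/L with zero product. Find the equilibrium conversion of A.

Let X = conversion of A; extent ξ = 1.89·X mol/L.
Concentrations: [A] = 1.89 − 1.89X; [D] = 4.49 − 3.78X; [C] = 1.89X.
Kc = [C] / ([A] [D]^2).
This equals 0.0608 at X = 0.368 (the root in 0 < X < 1).

X = 0.368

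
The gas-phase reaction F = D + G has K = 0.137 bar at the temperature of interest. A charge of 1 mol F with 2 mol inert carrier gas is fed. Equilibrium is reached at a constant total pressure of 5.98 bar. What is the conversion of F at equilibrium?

X = 0.238

Basis: 1 mol F initially; let X = conversion of F. Extent ξ = X.
At extent ξ: n_F = 1 − X; n_D = X; n_G = X; n_I = 2 (inert).
n_T = Σnᵢ = 3 + X.
With p_i = (n_i/n_T)P, K = p_D p_G / (p_F).
Substituting and setting equal to 0.137 bar gives a polynomial in X; the root in (0,1) is X = 0.238.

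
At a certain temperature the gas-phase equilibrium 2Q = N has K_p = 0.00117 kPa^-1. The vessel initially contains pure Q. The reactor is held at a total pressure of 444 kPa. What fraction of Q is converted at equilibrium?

Let X = conversion of Q (basis 1 mol Q); extent of reaction ξ = 0.5X.
Mole table: n_Q = 1 − X; n_N = 0.5X.
Summing: n_T = 1 − 0.5X.
y_i = n_i/n_T, p_i = y_i·P. K_p = p_N / (p_Q^2).
This yields a degree-2 equation in X; solving on (0,1), X = 0.430.

X = 0.430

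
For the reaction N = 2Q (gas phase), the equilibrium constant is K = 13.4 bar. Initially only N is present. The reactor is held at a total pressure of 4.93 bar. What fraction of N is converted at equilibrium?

Basis: 1 mol N initially; let X = conversion of N. Extent ξ = X.
Species balance: n_N = 1 − X; n_Q = 2X.
n_T = Σnᵢ = 1 + X.
With p_i = (n_i/n_T)P, K = p_Q^2 / (p_N).
Equating to 13.4 bar and solving on 0 < X < 1: X = 0.636.

X = 0.636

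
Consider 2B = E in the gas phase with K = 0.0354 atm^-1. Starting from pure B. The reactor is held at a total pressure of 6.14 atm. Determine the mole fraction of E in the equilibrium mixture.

Let X = conversion of B (basis 1 mol B); extent of reaction ξ = 0.5X.
Species balance: n_B = 1 − X; n_E = 0.5X.
n_T = Σnᵢ = 1 − 0.5X.
With p_i = (n_i/n_T)P, K = p_E / (p_B^2).
Equating to 0.0354 atm^-1 and solving on 0 < X < 1: X = 0.269.
Then n_E = 0.134, n_T = 0.866, so y_E = 0.155.

y_E = 0.155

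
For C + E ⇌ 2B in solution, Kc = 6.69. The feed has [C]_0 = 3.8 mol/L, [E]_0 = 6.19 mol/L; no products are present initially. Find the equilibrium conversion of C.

X = 0.693

Let X = conversion of C; extent ξ = 3.8·X mol/L.
Concentrations: [C] = 3.8 − 3.8X; [E] = 6.19 − 3.8X; [B] = 7.6X.
Kc = [B]^2 / ([C] [E]).
Equating to 6.69: the physical root is X = 0.693.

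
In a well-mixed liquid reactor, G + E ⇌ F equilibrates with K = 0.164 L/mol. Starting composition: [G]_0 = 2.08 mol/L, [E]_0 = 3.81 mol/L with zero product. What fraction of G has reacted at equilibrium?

Let X = conversion of G; extent ξ = 2.08·X mol/L.
Concentrations: [G] = 2.08 − 2.08X; [E] = 3.81 − 2.08X; [F] = 2.08X.
K = [F] / ([G] [E]).
Setting equal to 0.164 and solving for X on (0,1) gives X = 0.338.

X = 0.338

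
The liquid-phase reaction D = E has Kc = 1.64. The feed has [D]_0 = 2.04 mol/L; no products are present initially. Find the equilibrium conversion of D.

X = 0.621

Let X = conversion of D; extent ξ = 2.04·X mol/L.
Concentrations: [D] = 2.04 − 2.04X; [E] = 2.04X.
Kc = [E] / ([D]).
Solving Kc = 1.64 for X ∈ (0,1): X = 0.621.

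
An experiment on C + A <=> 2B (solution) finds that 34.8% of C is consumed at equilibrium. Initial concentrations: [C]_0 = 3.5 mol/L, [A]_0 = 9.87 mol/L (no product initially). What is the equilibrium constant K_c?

Let X = conversion of C.
Concentrations: [C] = 3.5 − 3.5X; [A] = 9.87 − 3.5X; [B] = 7X.
At X = 0.348: [C] = 2.28, [A] = 8.65, [B] = 2.44.
K_c = [B]^2 / ([C] [A]) = 0.301.

K_c = 0.301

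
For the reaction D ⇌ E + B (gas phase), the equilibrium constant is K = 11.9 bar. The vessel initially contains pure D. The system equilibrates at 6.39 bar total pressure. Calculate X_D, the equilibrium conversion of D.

Basis: 1 mol D initially; let X = conversion of D. Extent ξ = X.
Moles: n_D = 1 − X; n_E = X; n_B = X.
Summing: n_T = 1 + X.
y_i = n_i/n_T, p_i = y_i·P. K = p_E p_B / (p_D).
This yields a degree-2 equation in X; solving on (0,1), X = 0.807.

X = 0.807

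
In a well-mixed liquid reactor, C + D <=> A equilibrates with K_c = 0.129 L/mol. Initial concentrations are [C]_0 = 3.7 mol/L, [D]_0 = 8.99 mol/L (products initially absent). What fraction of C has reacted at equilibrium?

Let X = conversion of C; extent ξ = 3.7·X mol/L.
Concentrations: [C] = 3.7 − 3.7X; [D] = 8.99 − 3.7X; [A] = 3.7X.
K_c = [A] / ([C] [D]).
This equals 0.129 at X = 0.482 (the root in 0 < X < 1).

X = 0.482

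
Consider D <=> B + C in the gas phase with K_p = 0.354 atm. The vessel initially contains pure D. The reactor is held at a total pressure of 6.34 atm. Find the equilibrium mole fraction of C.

y_C = 0.187

Let X = conversion of D (basis 1 mol D); extent of reaction ξ = X.
Species balance: n_D = 1 − X; n_B = X; n_C = X.
Summing: n_T = 1 + X.
y_i = n_i/n_T, p_i = y_i·P. K_p = p_B p_C / (p_D).
Substituting and setting equal to 0.354 atm gives a polynomial in X; the root in (0,1) is X = 0.230.
Then n_C = 0.23, n_T = 1.23, so y_C = 0.187.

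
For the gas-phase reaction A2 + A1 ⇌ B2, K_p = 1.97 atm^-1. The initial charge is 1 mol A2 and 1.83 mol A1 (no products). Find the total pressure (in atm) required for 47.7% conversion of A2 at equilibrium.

Basis: 1 mol A2 initially; let X = conversion of A2. Extent ξ = X.
Species balance: n_A2 = 1 − X; n_A1 = 1.83 − X; n_B2 = X.
n_T = Σnᵢ = 2.83 − X.
K_p = p_B2 / (p_A2 p_A1) with p_i = (n_i/n_T)·P.
At X = 0.477: the mole-fraction product g(X) = Π y_i^ν_i = 1.586. Since K_p = g(X)·P^{-1}, P = (g/K_p)^(1/1) = (1.586/1.97)^(1/1) = 0.805 atm.

P = 0.805 atm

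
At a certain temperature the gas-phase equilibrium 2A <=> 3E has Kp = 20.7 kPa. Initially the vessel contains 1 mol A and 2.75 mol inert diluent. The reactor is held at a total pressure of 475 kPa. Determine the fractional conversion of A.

Basis: 1 mol A initially; let X = conversion of A. Extent ξ = 0.5X.
Moles: n_A = 1 − X; n_E = 1.5X; n_I = 2.75 (inert).
Summing: n_T = 3.75 + 0.5X.
y_i = n_i/n_T, p_i = y_i·P. Kp = p_E^3 / (p_A^2).
This yields a degree-3 equation in X; solving on (0,1), X = 0.293.

X = 0.293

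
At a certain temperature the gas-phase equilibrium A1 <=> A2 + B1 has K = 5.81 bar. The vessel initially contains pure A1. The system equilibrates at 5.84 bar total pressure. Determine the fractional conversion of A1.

X = 0.706

Let X = conversion of A1 (basis 1 mol A1); extent of reaction ξ = X.
Mole table: n_A1 = 1 − X; n_A2 = X; n_B1 = X.
Total moles n_T = 1 + X.
With p_i = (n_i/n_T)P, K = p_A2 p_B1 / (p_A1).
This yields a degree-2 equation in X; solving on (0,1), X = 0.706.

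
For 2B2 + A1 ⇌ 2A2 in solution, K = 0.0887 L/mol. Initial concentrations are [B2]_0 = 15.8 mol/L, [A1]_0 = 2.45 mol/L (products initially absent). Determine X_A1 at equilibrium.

X = 0.676

Let X = conversion of A1; extent ξ = 2.45·X mol/L.
Concentrations: [B2] = 15.8 − 4.9X; [A1] = 2.45 − 2.45X; [A2] = 4.9X.
K = [A2]^2 / ([B2]^2 [A1]).
Solving K = 0.0887 for X ∈ (0,1): X = 0.676.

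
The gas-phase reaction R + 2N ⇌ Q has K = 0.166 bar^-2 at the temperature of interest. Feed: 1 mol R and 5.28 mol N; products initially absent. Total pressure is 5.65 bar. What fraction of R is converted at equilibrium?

X = 0.767

Basis: 1 mol R initially; let X = conversion of R. Extent ξ = X.
Mole table: n_R = 1 − X; n_N = 5.28 − 2X; n_Q = X.
Total moles n_T = 6.28 − 2X.
Mole fractions y_i = n_i/n_T; K = p_Q / (p_R p_N^2) with p_i = y_i·P.
Equating to 0.166 bar^-2 and solving on 0 < X < 1: X = 0.767.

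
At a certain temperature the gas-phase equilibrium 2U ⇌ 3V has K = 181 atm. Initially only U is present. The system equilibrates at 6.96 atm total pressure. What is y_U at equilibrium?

Basis: 1 mol U initially; let X = conversion of U. Extent ξ = 0.5X.
At extent ξ: n_U = 1 − X; n_V = 1.5X.
Total moles n_T = 1 + 0.5X.
Mole fractions y_i = n_i/n_T; K = p_V^3 / (p_U^2) with p_i = y_i·P.
Substituting and setting equal to 181 atm gives a polynomial in X; the root in (0,1) is X = 0.787.
Then n_U = 0.213, n_T = 1.39, so y_U = 0.153.

y_U = 0.153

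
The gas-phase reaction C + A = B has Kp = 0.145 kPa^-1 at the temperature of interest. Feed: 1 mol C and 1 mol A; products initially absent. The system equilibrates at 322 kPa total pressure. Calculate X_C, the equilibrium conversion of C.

X = 0.855

Basis: 1 mol C initially; let X = conversion of C. Extent ξ = X.
Species balance: n_C = 1 − X; n_A = 1 − X; n_B = X.
n_T = Σnᵢ = 2 − X.
y_i = n_i/n_T, p_i = y_i·P. Kp = p_B / (p_C p_A).
Equating to 0.145 kPa^-1 and solving on 0 < X < 1: X = 0.855.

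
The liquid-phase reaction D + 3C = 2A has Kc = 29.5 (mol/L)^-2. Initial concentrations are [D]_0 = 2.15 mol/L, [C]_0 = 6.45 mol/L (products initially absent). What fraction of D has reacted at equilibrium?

X = 0.834

Let X = conversion of D; extent ξ = 2.15·X mol/L.
Concentrations: [D] = 2.15 − 2.15X; [C] = 6.45 − 6.45X; [A] = 4.3X.
Kc = [A]^2 / ([D] [C]^3).
Solving Kc = 29.5 for X ∈ (0,1): X = 0.834.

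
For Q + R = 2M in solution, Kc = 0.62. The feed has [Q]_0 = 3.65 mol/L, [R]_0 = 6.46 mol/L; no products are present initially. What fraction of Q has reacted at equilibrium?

X = 0.370

Let X = conversion of Q; extent ξ = 3.65·X mol/L.
Concentrations: [Q] = 3.65 − 3.65X; [R] = 6.46 − 3.65X; [M] = 7.3X.
Kc = [M]^2 / ([Q] [R]).
Equating to 0.62: the physical root is X = 0.370.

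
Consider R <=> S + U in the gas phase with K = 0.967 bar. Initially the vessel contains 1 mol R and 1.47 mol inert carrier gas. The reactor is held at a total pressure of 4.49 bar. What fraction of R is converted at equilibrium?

Take 1 mol R as basis and let X be its fractional conversion, so ξ = X.
Mole table: n_R = 1 − X; n_S = X; n_U = X; n_I = 1.47 (inert).
Summing: n_T = 2.47 + X.
y_i = n_i/n_T, p_i = y_i·P. K = p_S p_U / (p_R).
This yields a degree-2 equation in X; solving on (0,1), X = 0.544.

X = 0.544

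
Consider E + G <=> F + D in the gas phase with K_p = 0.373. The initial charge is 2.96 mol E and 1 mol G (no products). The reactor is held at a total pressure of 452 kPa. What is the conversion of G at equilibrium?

Take 1 mol G as basis and let X be its fractional conversion, so ξ = X.
Mole table: n_E = 2.96 − X; n_G = 1 − X; n_F = X; n_D = X.
Since Δν = 0, n_T = 3.96 throughout.
With p_i = (n_i/n_T)P, K_p = p_F p_D / (p_E p_G).
Setting this equal to 0.373 and taking the physical root (0 < X < 1) gives X = 0.596.

X = 0.596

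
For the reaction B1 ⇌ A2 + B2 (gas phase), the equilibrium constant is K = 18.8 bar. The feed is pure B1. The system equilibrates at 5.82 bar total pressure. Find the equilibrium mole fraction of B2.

Basis: 1 mol B1 initially; let X = conversion of B1. Extent ξ = X.
Species balance: n_B1 = 1 − X; n_A2 = X; n_B2 = X.
n_T = Σnᵢ = 1 + X.
y_i = n_i/n_T, p_i = y_i·P. K = p_A2 p_B2 / (p_B1).
Setting this equal to 18.8 bar and taking the physical root (0 < X < 1) gives X = 0.874.
Then n_B2 = 0.874, n_T = 1.87, so y_B2 = 0.466.

y_B2 = 0.466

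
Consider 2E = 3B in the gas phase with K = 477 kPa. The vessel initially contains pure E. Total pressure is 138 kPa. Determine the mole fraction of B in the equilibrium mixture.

y_B = 0.691

Basis: 1 mol E initially; let X = conversion of E. Extent ξ = 0.5X.
Mole table: n_E = 1 − X; n_B = 1.5X.
Summing: n_T = 1 + 0.5X.
y_i = n_i/n_T, p_i = y_i·P. K = p_B^3 / (p_E^2).
Setting this equal to 477 kPa and taking the physical root (0 < X < 1) gives X = 0.599.
Then n_B = 0.898, n_T = 1.3, so y_B = 0.691.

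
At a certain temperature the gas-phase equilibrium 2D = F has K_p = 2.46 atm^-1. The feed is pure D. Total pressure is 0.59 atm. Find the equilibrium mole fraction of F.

Basis: 1 mol D initially; let X = conversion of D. Extent ξ = 0.5X.
At extent ξ: n_D = 1 − X; n_F = 0.5X.
Total moles n_T = 1 − 0.5X.
With p_i = (n_i/n_T)P, K_p = p_F / (p_D^2).
Setting this equal to 2.46 atm^-1 and taking the physical root (0 < X < 1) gives X = 0.617.
Then n_F = 0.308, n_T = 0.692, so y_F = 0.446.

y_F = 0.446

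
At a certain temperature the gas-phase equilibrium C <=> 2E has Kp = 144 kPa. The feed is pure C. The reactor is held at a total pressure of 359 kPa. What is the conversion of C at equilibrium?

Let X = conversion of C (basis 1 mol C); extent of reaction ξ = X.
At extent ξ: n_C = 1 − X; n_E = 2X.
Summing: n_T = 1 + X.
y_i = n_i/n_T, p_i = y_i·P. Kp = p_E^2 / (p_C).
Setting this equal to 144 kPa and taking the physical root (0 < X < 1) gives X = 0.302.

X = 0.302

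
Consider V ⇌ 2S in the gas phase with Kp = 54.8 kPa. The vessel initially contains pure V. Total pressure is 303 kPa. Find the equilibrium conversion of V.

X = 0.208

Take 1 mol V as basis and let X be its fractional conversion, so ξ = X.
Species balance: n_V = 1 − X; n_S = 2X.
Summing: n_T = 1 + X.
With p_i = (n_i/n_T)P, Kp = p_S^2 / (p_V).
Setting this equal to 54.8 kPa and taking the physical root (0 < X < 1) gives X = 0.208.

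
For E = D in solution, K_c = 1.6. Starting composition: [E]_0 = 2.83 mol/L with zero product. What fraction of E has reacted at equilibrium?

Let X = conversion of E; extent ξ = 2.83·X mol/L.
Concentrations: [E] = 2.83 − 2.83X; [D] = 2.83X.
K_c = [D] / ([E]).
Setting equal to 1.6 and solving for X on (0,1) gives X = 0.615.

X = 0.615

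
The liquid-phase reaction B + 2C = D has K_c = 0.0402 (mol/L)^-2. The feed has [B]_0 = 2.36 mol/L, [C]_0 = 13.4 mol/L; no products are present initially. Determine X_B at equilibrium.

X = 0.790

Let X = conversion of B; extent ξ = 2.36·X mol/L.
Concentrations: [B] = 2.36 − 2.36X; [C] = 13.4 − 4.72X; [D] = 2.36X.
K_c = [D] / ([B] [C]^2).
This equals 0.0402 at X = 0.790 (the root in 0 < X < 1).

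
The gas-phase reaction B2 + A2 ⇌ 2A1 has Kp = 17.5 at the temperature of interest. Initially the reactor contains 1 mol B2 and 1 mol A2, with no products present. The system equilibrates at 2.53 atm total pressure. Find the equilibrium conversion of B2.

Basis: 1 mol B2 initially; let X = conversion of B2. Extent ξ = X.
At extent ξ: n_B2 = 1 − X; n_A2 = 1 − X; n_A1 = 2X.
Since Δν = 0, n_T = 2 throughout.
y_i = n_i/n_T, p_i = y_i·P. Kp = p_A1^2 / (p_B2 p_A2).
This yields a degree-2 equation in X; solving on (0,1), X = 0.677.

X = 0.677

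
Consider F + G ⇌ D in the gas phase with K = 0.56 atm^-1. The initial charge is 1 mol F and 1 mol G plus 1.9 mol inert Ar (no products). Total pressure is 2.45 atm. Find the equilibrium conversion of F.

X = 0.224

Let X = conversion of F (basis 1 mol F); extent of reaction ξ = X.
At extent ξ: n_F = 1 − X; n_G = 1 − X; n_D = X; n_I = 1.9 (inert).
Total moles n_T = 3.9 − X.
With p_i = (n_i/n_T)P, K = p_D / (p_F p_G).
Setting this equal to 0.56 atm^-1 and taking the physical root (0 < X < 1) gives X = 0.224.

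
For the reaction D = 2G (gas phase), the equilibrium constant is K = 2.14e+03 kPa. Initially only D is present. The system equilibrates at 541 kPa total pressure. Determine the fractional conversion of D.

X = 0.705

Let X = conversion of D (basis 1 mol D); extent of reaction ξ = X.
At extent ξ: n_D = 1 − X; n_G = 2X.
Total moles n_T = 1 + X.
With p_i = (n_i/n_T)P, K = p_G^2 / (p_D).
Equating to 2.14e+03 kPa and solving on 0 < X < 1: X = 0.705.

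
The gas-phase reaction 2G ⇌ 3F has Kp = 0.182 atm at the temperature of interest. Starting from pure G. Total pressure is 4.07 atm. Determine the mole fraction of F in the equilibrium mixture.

y_F = 0.284

Take 1 mol G as basis and let X be its fractional conversion, so ξ = 0.5X.
Species balance: n_G = 1 − X; n_F = 1.5X.
Summing: n_T = 1 + 0.5X.
Mole fractions y_i = n_i/n_T; Kp = p_F^3 / (p_G^2) with p_i = y_i·P.
Substituting and setting equal to 0.182 atm gives a polynomial in X; the root in (0,1) is X = 0.209.
Then n_F = 0.314, n_T = 1.1, so y_F = 0.284.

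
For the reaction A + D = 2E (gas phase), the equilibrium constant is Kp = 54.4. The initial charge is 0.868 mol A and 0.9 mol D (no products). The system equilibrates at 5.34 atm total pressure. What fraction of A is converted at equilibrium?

Take 0.868 mol A as basis and let X be its fractional conversion, so ξ = 0.868X.
Moles: n_A = 0.868 − 0.868X; n_D = 0.9 − 0.868X; n_E = 1.74X.
Since Δν = 0, n_T = 1.77 throughout.
Mole fractions y_i = n_i/n_T; Kp = p_E^2 / (p_A p_D) with p_i = y_i·P.
Equating to 54.4 and solving on 0 < X < 1: X = 0.801.

X = 0.801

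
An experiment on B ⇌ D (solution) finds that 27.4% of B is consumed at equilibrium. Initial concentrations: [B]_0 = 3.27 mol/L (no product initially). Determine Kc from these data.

Kc = 0.377

Let X = conversion of B.
Concentrations: [B] = 3.27 − 3.27X; [D] = 3.27X.
At X = 0.274: [B] = 2.37, [D] = 0.896.
Kc = [D] / ([B]) = 0.377.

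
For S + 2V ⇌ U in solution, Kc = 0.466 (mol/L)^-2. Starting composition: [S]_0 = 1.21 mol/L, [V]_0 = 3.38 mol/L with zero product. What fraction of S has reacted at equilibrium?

X = 0.621

Let X = conversion of S; extent ξ = 1.21·X mol/L.
Concentrations: [S] = 1.21 − 1.21X; [V] = 3.38 − 2.42X; [U] = 1.21X.
Kc = [U] / ([S] [V]^2).
Equating to 0.466 (mol/L)^-2: the physical root is X = 0.621.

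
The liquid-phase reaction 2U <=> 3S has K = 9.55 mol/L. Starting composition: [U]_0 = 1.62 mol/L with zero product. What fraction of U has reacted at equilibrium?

X = 0.626

Let X = conversion of U; extent ξ = 1.62X/2 mol/L.
Concentrations: [U] = 1.62 − 1.62X; [S] = 2.43X.
K = [S]^3 / ([U]^2).
Solving K = 9.55 for X ∈ (0,1): X = 0.626.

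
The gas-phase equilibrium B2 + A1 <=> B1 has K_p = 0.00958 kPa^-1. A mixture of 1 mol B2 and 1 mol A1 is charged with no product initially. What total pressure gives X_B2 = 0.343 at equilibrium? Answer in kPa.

P = 137 kPa

Take 1 mol B2 as basis and let X be its fractional conversion, so ξ = X.
Moles: n_B2 = 1 − X; n_A1 = 1 − X; n_B1 = X.
Summing: n_T = 2 − X.
K_p = p_B1 / (p_B2 p_A1) with p_i = (n_i/n_T)·P.
At X = 0.343: the mole-fraction product g(X) = Π y_i^ν_i = 1.317. Since K_p = g(X)·P^{-1}, P = (g/K_p)^(1/1) = (1.317/0.00958)^(1/1) = 137 kPa.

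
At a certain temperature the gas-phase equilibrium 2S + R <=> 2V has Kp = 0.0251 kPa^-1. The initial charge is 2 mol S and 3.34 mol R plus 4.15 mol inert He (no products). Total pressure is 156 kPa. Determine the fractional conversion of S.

Let X = conversion of S (basis 2 mol S); extent of reaction ξ = X.
At extent ξ: n_S = 2 − 2X; n_R = 3.34 − X; n_V = 2X; n_I = 4.15 (inert).
Total moles n_T = 9.49 − X.
With p_i = (n_i/n_T)P, Kp = p_V^2 / (p_S^2 p_R).
Setting this equal to 0.0251 kPa^-1 and taking the physical root (0 < X < 1) gives X = 0.526.

X = 0.526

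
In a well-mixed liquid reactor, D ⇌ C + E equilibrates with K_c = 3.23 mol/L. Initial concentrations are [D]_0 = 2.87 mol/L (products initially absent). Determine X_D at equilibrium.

Let X = conversion of D; extent ξ = 2.87·X mol/L.
Concentrations: [D] = 2.87 − 2.87X; [C] = 2.87X; [E] = 2.87X.
K_c = [C] [E] / ([D]).
Equating to 3.23 mol/L: the physical root is X = 0.638.

X = 0.638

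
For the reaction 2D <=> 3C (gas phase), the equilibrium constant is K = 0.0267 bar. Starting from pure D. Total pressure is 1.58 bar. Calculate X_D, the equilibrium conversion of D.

X = 0.157

Take 1 mol D as basis and let X be its fractional conversion, so ξ = 0.5X.
Mole table: n_D = 1 − X; n_C = 1.5X.
n_T = Σnᵢ = 1 + 0.5X.
y_i = n_i/n_T, p_i = y_i·P. K = p_C^3 / (p_D^2).
Substituting and setting equal to 0.0267 bar gives a polynomial in X; the root in (0,1) is X = 0.157.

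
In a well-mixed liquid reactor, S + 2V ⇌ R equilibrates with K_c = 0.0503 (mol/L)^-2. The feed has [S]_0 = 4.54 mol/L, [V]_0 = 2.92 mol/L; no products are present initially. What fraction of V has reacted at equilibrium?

X = 0.407

Let X = conversion of V; extent ξ = 2.92X/2 mol/L.
Concentrations: [S] = 4.54 − 1.46X; [V] = 2.92 − 2.92X; [R] = 1.46X.
K_c = [R] / ([S] [V]^2).
This equals 0.0503 at X = 0.407 (the root in 0 < X < 1).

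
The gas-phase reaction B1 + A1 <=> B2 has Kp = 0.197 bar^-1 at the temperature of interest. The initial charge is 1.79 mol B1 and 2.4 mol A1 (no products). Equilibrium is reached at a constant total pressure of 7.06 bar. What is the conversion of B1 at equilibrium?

X = 0.402

Take 1.79 mol B1 as basis and let X be its fractional conversion, so ξ = 1.79X.
Mole table: n_B1 = 1.79 − 1.79X; n_A1 = 2.4 − 1.79X; n_B2 = 1.79X.
Summing: n_T = 4.19 − 1.79X.
y_i = n_i/n_T, p_i = y_i·P. Kp = p_B2 / (p_B1 p_A1).
This yields a degree-2 equation in X; solving on (0,1), X = 0.402.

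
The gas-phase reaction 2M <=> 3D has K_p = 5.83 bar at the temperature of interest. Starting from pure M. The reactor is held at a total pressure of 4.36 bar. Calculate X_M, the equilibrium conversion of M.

Take 1 mol M as basis and let X be its fractional conversion, so ξ = 0.5X.
At extent ξ: n_M = 1 − X; n_D = 1.5X.
n_T = Σnᵢ = 1 + 0.5X.
y_i = n_i/n_T, p_i = y_i·P. K_p = p_D^3 / (p_M^2).
Substituting and setting equal to 5.83 bar gives a polynomial in X; the root in (0,1) is X = 0.499.

X = 0.499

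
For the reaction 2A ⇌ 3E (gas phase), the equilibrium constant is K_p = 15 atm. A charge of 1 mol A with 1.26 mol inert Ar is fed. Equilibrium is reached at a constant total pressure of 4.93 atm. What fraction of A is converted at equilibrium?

X = 0.654

Let X = conversion of A (basis 1 mol A); extent of reaction ξ = 0.5X.
Mole table: n_A = 1 − X; n_E = 1.5X; n_I = 1.26 (inert).
Summing: n_T = 2.26 + 0.5X.
With p_i = (n_i/n_T)P, K_p = p_E^3 / (p_A^2).
Substituting and setting equal to 15 atm gives a polynomial in X; the root in (0,1) is X = 0.654.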